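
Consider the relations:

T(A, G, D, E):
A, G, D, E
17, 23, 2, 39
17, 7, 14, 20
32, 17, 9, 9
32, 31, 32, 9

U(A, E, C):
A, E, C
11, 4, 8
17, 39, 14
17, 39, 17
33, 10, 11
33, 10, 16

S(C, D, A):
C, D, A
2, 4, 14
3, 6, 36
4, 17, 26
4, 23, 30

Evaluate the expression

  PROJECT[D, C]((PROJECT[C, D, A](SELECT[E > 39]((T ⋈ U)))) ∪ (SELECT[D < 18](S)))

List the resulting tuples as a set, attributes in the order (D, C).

Natural join on A, E: {(17, 23, 2, 39, 14), (17, 23, 2, 39, 17)}
σ[E > 39]: keep tuples satisfying E > 39 → {}
Projecting to C, D, A: {}
σ[D < 18]: keep tuples satisfying D < 18 → {(2, 4, 14), (3, 6, 36), (4, 17, 26)}
Taking the union: {(2, 4, 14), (3, 6, 36), (4, 17, 26)}
Projecting to D, C: {(17, 4), (4, 2), (6, 3)}

{(17, 4), (4, 2), (6, 3)}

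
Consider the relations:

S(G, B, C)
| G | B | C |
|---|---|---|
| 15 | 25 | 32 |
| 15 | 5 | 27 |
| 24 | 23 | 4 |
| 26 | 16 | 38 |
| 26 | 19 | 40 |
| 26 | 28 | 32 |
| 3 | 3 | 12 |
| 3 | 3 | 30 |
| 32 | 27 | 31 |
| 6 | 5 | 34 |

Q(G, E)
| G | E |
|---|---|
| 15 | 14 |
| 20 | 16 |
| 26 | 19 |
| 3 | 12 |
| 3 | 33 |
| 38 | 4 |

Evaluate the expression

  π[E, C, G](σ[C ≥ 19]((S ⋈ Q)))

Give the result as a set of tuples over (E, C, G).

{(12, 30, 3), (14, 27, 15), (14, 32, 15), (19, 32, 26), (19, 38, 26), (19, 40, 26), (33, 30, 3)}

Joining S and Q on G yields {(15, 25, 32, 14), (15, 5, 27, 14), (26, 16, 38, 19), (26, 19, 40, 19), (26, 28, 32, 19), (3, 3, 12, 12), (3, 3, 12, 33), (3, 3, 30, 12), (3, 3, 30, 33)}.
σ[C ≥ 19]: keep tuples satisfying C ≥ 19 → {(15, 25, 32, 14), (15, 5, 27, 14), (26, 16, 38, 19), (26, 19, 40, 19), (26, 28, 32, 19), (3, 3, 30, 12), (3, 3, 30, 33)}
π_{E, C, G} gives {(12, 30, 3), (14, 27, 15), (14, 32, 15), (19, 32, 26), (19, 38, 26), (19, 40, 26), (33, 30, 3)}.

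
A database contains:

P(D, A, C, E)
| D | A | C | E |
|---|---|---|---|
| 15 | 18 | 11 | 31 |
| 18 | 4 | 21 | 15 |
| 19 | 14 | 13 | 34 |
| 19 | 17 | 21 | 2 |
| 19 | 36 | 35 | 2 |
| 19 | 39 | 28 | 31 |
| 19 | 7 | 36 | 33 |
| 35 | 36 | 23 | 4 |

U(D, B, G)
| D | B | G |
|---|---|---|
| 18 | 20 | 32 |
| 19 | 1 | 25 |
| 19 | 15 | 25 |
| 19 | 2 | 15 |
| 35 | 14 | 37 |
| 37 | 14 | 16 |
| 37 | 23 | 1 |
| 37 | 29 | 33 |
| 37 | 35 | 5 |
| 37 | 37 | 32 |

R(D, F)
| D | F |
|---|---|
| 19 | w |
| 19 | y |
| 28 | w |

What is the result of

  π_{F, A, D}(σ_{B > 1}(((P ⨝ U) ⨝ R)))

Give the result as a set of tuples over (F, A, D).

P ⋈ U (natural join on D): {(18, 4, 21, 15, 20, 32), (19, 14, 13, 34, 1, 25), (19, 14, 13, 34, 15, 25), (19, 14, 13, 34, 2, 15), (19, 17, 21, 2, 1, 25), (19, 17, 21, 2, 15, 25), (19, 17, 21, 2, 2, 15), (19, 36, 35, 2, 1, 25), (19, 36, 35, 2, 15, 25), (19, 36, 35, 2, 2, 15), (19, 39, 28, 31, 1, 25), (19, 39, 28, 31, 15, 25), (19, 39, 28, 31, 2, 15), (19, 7, 36, 33, 1, 25), (19, 7, 36, 33, 15, 25), (19, 7, 36, 33, 2, 15), (35, 36, 23, 4, 14, 37)}
(P ⨝ U) ⋈ R (natural join on D): {(19, 14, 13, 34, 1, 25, w), (19, 14, 13, 34, 1, 25, y), (19, 14, 13, 34, 15, 25, w), (19, 14, 13, 34, 15, 25, y), (19, 14, 13, 34, 2, 15, w), (19, 14, 13, 34, 2, 15, y), (19, 17, 21, 2, 1, 25, w), (19, 17, 21, 2, 1, 25, y), (19, 17, 21, 2, 15, 25, w), (19, 17, 21, 2, 15, 25, y), (19, 17, 21, 2, 2, 15, w), (19, 17, 21, 2, 2, 15, y), (19, 36, 35, 2, 1, 25, w), (19, 36, 35, 2, 1, 25, y), (19, 36, 35, 2, 15, 25, w), (19, 36, 35, 2, 15, 25, y), (19, 36, 35, 2, 2, 15, w), (19, 36, 35, 2, 2, 15, y), (19, 39, 28, 31, 1, 25, w), (19, 39, 28, 31, 1, 25, y), (19, 39, 28, 31, 15, 25, w), (19, 39, 28, 31, 15, 25, y), (19, 39, 28, 31, 2, 15, w), (19, 39, 28, 31, 2, 15, y), (19, 7, 36, 33, 1, 25, w), (19, 7, 36, 33, 1, 25, y), (19, 7, 36, 33, 15, 25, w), (19, 7, 36, 33, 15, 25, y), (19, 7, 36, 33, 2, 15, w), (19, 7, 36, 33, 2, 15, y)}
Apply σ_{B > 1}; surviving tuples: {(19, 14, 13, 34, 15, 25, w), (19, 14, 13, 34, 15, 25, y), (19, 14, 13, 34, 2, 15, w), (19, 14, 13, 34, 2, 15, y), (19, 17, 21, 2, 15, 25, w), (19, 17, 21, 2, 15, 25, y), (19, 17, 21, 2, 2, 15, w), (19, 17, 21, 2, 2, 15, y), (19, 36, 35, 2, 15, 25, w), (19, 36, 35, 2, 15, 25, y), (19, 36, 35, 2, 2, 15, w), (19, 36, 35, 2, 2, 15, y), (19, 39, 28, 31, 15, 25, w), (19, 39, 28, 31, 15, 25, y), (19, 39, 28, 31, 2, 15, w), (19, 39, 28, 31, 2, 15, y), (19, 7, 36, 33, 15, 25, w), (19, 7, 36, 33, 15, 25, y), (19, 7, 36, 33, 2, 15, w), (19, 7, 36, 33, 2, 15, y)}
π[F, A, D]: project onto (F, A, D) (10 duplicate(s) eliminated) → {(w, 14, 19), (w, 17, 19), (w, 36, 19), (w, 39, 19), (w, 7, 19), (y, 14, 19), (y, 17, 19), (y, 36, 19), (y, 39, 19), (y, 7, 19)}

{(w, 14, 19), (w, 17, 19), (w, 36, 19), (w, 39, 19), (w, 7, 19), (y, 14, 19), (y, 17, 19), (y, 36, 19), (y, 39, 19), (y, 7, 19)}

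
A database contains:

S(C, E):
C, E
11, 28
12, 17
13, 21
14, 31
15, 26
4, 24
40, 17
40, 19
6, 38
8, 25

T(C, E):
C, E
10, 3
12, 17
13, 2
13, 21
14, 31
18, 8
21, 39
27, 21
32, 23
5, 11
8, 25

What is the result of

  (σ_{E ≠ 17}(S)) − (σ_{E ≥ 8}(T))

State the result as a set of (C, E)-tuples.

{(11, 28), (15, 26), (4, 24), (40, 19), (6, 38)}

σ[E ≠ 17]: keep tuples satisfying E ≠ 17 → {(11, 28), (13, 21), (14, 31), (15, 26), (4, 24), (40, 19), (6, 38), (8, 25)}
σ[E ≥ 8]: keep tuples satisfying E ≥ 8 → {(12, 17), (13, 21), (14, 31), (18, 8), (21, 39), (27, 21), (32, 23), (5, 11), (8, 25)}
Taking the difference: {(11, 28), (15, 26), (4, 24), (40, 19), (6, 38)}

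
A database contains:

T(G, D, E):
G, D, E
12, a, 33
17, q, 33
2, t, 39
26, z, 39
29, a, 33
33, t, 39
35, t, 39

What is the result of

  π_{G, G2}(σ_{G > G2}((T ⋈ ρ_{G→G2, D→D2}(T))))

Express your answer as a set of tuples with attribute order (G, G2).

{(17, 12), (26, 2), (29, 12), (29, 17), (33, 2), (33, 26), (35, 2), (35, 26), (35, 33)}

ρ[G→G2, D→D2]: schema becomes (G2, D2, E); tuples unchanged.
Natural join on E: {(12, a, 33, 12, a), (12, a, 33, 17, q), (12, a, 33, 29, a), (17, q, 33, 12, a), (17, q, 33, 17, q), (17, q, 33, 29, a), (2, t, 39, 2, t), (2, t, 39, 26, z), (2, t, 39, 33, t), (2, t, 39, 35, t), (26, z, 39, 2, t), (26, z, 39, 26, z), (26, z, 39, 33, t), (26, z, 39, 35, t), (29, a, 33, 12, a), (29, a, 33, 17, q), (29, a, 33, 29, a), (33, t, 39, 2, t), (33, t, 39, 26, z), (33, t, 39, 33, t), (33, t, 39, 35, t), (35, t, 39, 2, t), (35, t, 39, 26, z), (35, t, 39, 33, t), (35, t, 39, 35, t)}
Apply σ_{G > G2}; surviving tuples: {(17, q, 33, 12, a), (26, z, 39, 2, t), (29, a, 33, 12, a), (29, a, 33, 17, q), (33, t, 39, 2, t), (33, t, 39, 26, z), (35, t, 39, 2, t), (35, t, 39, 26, z), (35, t, 39, 33, t)}
Keep only column(s) G, G2: {(17, 12), (26, 2), (29, 12), (29, 17), (33, 2), (33, 26), (35, 2), (35, 26), (35, 33)}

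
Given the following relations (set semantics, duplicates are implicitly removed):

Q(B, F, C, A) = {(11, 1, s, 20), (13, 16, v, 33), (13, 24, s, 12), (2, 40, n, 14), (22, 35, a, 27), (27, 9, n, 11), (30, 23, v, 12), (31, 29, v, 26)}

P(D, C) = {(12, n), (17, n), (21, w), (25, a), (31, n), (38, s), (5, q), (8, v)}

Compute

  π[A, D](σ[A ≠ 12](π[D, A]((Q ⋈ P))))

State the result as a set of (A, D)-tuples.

{(11, 12), (11, 17), (11, 31), (14, 12), (14, 17), (14, 31), (20, 38), (26, 8), (27, 25), (33, 8)}

Q ⋈ P (natural join on C): {(11, 1, s, 20, 38), (13, 16, v, 33, 8), (13, 24, s, 12, 38), (2, 40, n, 14, 12), (2, 40, n, 14, 17), (2, 40, n, 14, 31), (22, 35, a, 27, 25), (27, 9, n, 11, 12), (27, 9, n, 11, 17), (27, 9, n, 11, 31), (30, 23, v, 12, 8), (31, 29, v, 26, 8)}
π_{D, A} gives {(12, 11), (12, 14), (17, 11), (17, 14), (25, 27), (31, 11), (31, 14), (38, 12), (38, 20), (8, 12), (8, 26), (8, 33)}.
Selection A ≠ 12: {(12, 11), (12, 14), (17, 11), (17, 14), (25, 27), (31, 11), (31, 14), (38, 20), (8, 26), (8, 33)}
π_{A, D} gives {(11, 12), (11, 17), (11, 31), (14, 12), (14, 17), (14, 31), (20, 38), (26, 8), (27, 25), (33, 8)}.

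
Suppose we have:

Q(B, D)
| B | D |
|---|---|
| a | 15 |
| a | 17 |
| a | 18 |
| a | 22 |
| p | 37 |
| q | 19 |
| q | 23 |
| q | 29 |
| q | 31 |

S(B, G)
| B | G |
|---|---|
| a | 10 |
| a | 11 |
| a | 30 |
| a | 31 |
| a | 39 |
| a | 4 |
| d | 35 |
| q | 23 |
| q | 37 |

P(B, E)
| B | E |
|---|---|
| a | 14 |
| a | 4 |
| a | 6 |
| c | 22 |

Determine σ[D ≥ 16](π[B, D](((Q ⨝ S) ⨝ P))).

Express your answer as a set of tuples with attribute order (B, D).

{(a, 17), (a, 18), (a, 22)}

Q ⋈ S (natural join on B): {(a, 15, 10), (a, 15, 11), (a, 15, 30), (a, 15, 31), (a, 15, 39), (a, 15, 4), (a, 17, 10), (a, 17, 11), (a, 17, 30), (a, 17, 31), (a, 17, 39), (a, 17, 4), (a, 18, 10), (a, 18, 11), (a, 18, 30), (a, 18, 31), (a, 18, 39), (a, 18, 4), (a, 22, 10), (a, 22, 11), (a, 22, 30), (a, 22, 31), (a, 22, 39), (a, 22, 4), (q, 19, 23), (q, 19, 37), (q, 23, 23), (q, 23, 37), (q, 29, 23), (q, 29, 37), (q, 31, 23), (q, 31, 37)}
(Q ⨝ S) ⋈ P (natural join on B): {(a, 15, 10, 14), (a, 15, 10, 4), (a, 15, 10, 6), (a, 15, 11, 14), (a, 15, 11, 4), (a, 15, 11, 6), (a, 15, 30, 14), (a, 15, 30, 4), (a, 15, 30, 6), (a, 15, 31, 14), (a, 15, 31, 4), (a, 15, 31, 6), (a, 15, 39, 14), (a, 15, 39, 4), (a, 15, 39, 6), (a, 15, 4, 14), (a, 15, 4, 4), (a, 15, 4, 6), (a, 17, 10, 14), (a, 17, 10, 4), (a, 17, 10, 6), (a, 17, 11, 14), (a, 17, 11, 4), (a, 17, 11, 6), (a, 17, 30, 14), (a, 17, 30, 4), (a, 17, 30, 6), (a, 17, 31, 14), (a, 17, 31, 4), (a, 17, 31, 6), (a, 17, 39, 14), (a, 17, 39, 4), (a, 17, 39, 6), (a, 17, 4, 14), (a, 17, 4, 4), (a, 17, 4, 6), (a, 18, 10, 14), (a, 18, 10, 4), (a, 18, 10, 6), (a, 18, 11, 14), (a, 18, 11, 4), (a, 18, 11, 6), (a, 18, 30, 14), (a, 18, 30, 4), (a, 18, 30, 6), (a, 18, 31, 14), (a, 18, 31, 4), (a, 18, 31, 6), (a, 18, 39, 14), (a, 18, 39, 4), (a, 18, 39, 6), (a, 18, 4, 14), (a, 18, 4, 4), (a, 18, 4, 6), (a, 22, 10, 14), (a, 22, 10, 4), (a, 22, 10, 6), (a, 22, 11, 14), (a, 22, 11, 4), (a, 22, 11, 6), (a, 22, 30, 14), (a, 22, 30, 4), (a, 22, 30, 6), (a, 22, 31, 14), (a, 22, 31, 4), (a, 22, 31, 6), (a, 22, 39, 14), (a, 22, 39, 4), (a, 22, 39, 6), (a, 22, 4, 14), (a, 22, 4, 4), (a, 22, 4, 6)}
Projecting to B, D (68 duplicate(s) eliminated): {(a, 15), (a, 17), (a, 18), (a, 22)}
Filtering on D ≥ 16 leaves {(a, 17), (a, 18), (a, 22)}.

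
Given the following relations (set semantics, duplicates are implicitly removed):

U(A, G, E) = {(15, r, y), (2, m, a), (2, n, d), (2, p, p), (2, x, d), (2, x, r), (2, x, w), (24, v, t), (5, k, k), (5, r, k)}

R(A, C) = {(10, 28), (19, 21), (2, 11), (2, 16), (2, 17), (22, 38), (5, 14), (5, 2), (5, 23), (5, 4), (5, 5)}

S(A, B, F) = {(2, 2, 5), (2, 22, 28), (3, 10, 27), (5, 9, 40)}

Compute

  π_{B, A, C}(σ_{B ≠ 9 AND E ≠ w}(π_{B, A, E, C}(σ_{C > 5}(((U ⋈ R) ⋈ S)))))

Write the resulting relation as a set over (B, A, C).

Joining U and R on A yields {(2, m, a, 11), (2, m, a, 16), (2, m, a, 17), (2, n, d, 11), (2, n, d, 16), (2, n, d, 17), (2, p, p, 11), (2, p, p, 16), (2, p, p, 17), (2, x, d, 11), (2, x, d, 16), (2, x, d, 17), (2, x, r, 11), (2, x, r, 16), (2, x, r, 17), (2, x, w, 11), (2, x, w, 16), (2, x, w, 17), (5, k, k, 14), (5, k, k, 2), (5, k, k, 23), (5, k, k, 4), (5, k, k, 5), (5, r, k, 14), (5, r, k, 2), (5, r, k, 23), (5, r, k, 4), (5, r, k, 5)}.
Joining (U ⋈ R) and S on A yields {(2, m, a, 11, 2, 5), (2, m, a, 11, 22, 28), (2, m, a, 16, 2, 5), (2, m, a, 16, 22, 28), (2, m, a, 17, 2, 5), (2, m, a, 17, 22, 28), (2, n, d, 11, 2, 5), (2, n, d, 11, 22, 28), (2, n, d, 16, 2, 5), (2, n, d, 16, 22, 28), (2, n, d, 17, 2, 5), (2, n, d, 17, 22, 28), (2, p, p, 11, 2, 5), (2, p, p, 11, 22, 28), (2, p, p, 16, 2, 5), (2, p, p, 16, 22, 28), (2, p, p, 17, 2, 5), (2, p, p, 17, 22, 28), (2, x, d, 11, 2, 5), (2, x, d, 11, 22, 28), (2, x, d, 16, 2, 5), (2, x, d, 16, 22, 28), (2, x, d, 17, 2, 5), (2, x, d, 17, 22, 28), (2, x, r, 11, 2, 5), (2, x, r, 11, 22, 28), (2, x, r, 16, 2, 5), (2, x, r, 16, 22, 28), (2, x, r, 17, 2, 5), (2, x, r, 17, 22, 28), (2, x, w, 11, 2, 5), (2, x, w, 11, 22, 28), (2, x, w, 16, 2, 5), (2, x, w, 16, 22, 28), (2, x, w, 17, 2, 5), (2, x, w, 17, 22, 28), (5, k, k, 14, 9, 40), (5, k, k, 2, 9, 40), (5, k, k, 23, 9, 40), (5, k, k, 4, 9, 40), (5, k, k, 5, 9, 40), (5, r, k, 14, 9, 40), (5, r, k, 2, 9, 40), (5, r, k, 23, 9, 40), (5, r, k, 4, 9, 40), (5, r, k, 5, 9, 40)}.
σ[C > 5]: keep tuples satisfying C > 5 → {(2, m, a, 11, 2, 5), (2, m, a, 11, 22, 28), (2, m, a, 16, 2, 5), (2, m, a, 16, 22, 28), (2, m, a, 17, 2, 5), (2, m, a, 17, 22, 28), (2, n, d, 11, 2, 5), (2, n, d, 11, 22, 28), (2, n, d, 16, 2, 5), (2, n, d, 16, 22, 28), (2, n, d, 17, 2, 5), (2, n, d, 17, 22, 28), (2, p, p, 11, 2, 5), (2, p, p, 11, 22, 28), (2, p, p, 16, 2, 5), (2, p, p, 16, 22, 28), (2, p, p, 17, 2, 5), (2, p, p, 17, 22, 28), (2, x, d, 11, 2, 5), (2, x, d, 11, 22, 28), (2, x, d, 16, 2, 5), (2, x, d, 16, 22, 28), (2, x, d, 17, 2, 5), (2, x, d, 17, 22, 28), (2, x, r, 11, 2, 5), (2, x, r, 11, 22, 28), (2, x, r, 16, 2, 5), (2, x, r, 16, 22, 28), (2, x, r, 17, 2, 5), (2, x, r, 17, 22, 28), (2, x, w, 11, 2, 5), (2, x, w, 11, 22, 28), (2, x, w, 16, 2, 5), (2, x, w, 16, 22, 28), (2, x, w, 17, 2, 5), (2, x, w, 17, 22, 28), (5, k, k, 14, 9, 40), (5, k, k, 23, 9, 40), (5, r, k, 14, 9, 40), (5, r, k, 23, 9, 40)}
Projecting to B, A, E, C (8 duplicate(s) eliminated): {(2, 2, a, 11), (2, 2, a, 16), (2, 2, a, 17), (2, 2, d, 11), (2, 2, d, 16), (2, 2, d, 17), (2, 2, p, 11), (2, 2, p, 16), (2, 2, p, 17), (2, 2, r, 11), (2, 2, r, 16), (2, 2, r, 17), (2, 2, w, 11), (2, 2, w, 16), (2, 2, w, 17), (22, 2, a, 11), (22, 2, a, 16), (22, 2, a, 17), (22, 2, d, 11), (22, 2, d, 16), (22, 2, d, 17), (22, 2, p, 11), (22, 2, p, 16), (22, 2, p, 17), (22, 2, r, 11), (22, 2, r, 16), (22, 2, r, 17), (22, 2, w, 11), (22, 2, w, 16), (22, 2, w, 17), (9, 5, k, 14), (9, 5, k, 23)}
σ[B ≠ 9 AND E ≠ w]: keep tuples satisfying B ≠ 9 AND E ≠ w → {(2, 2, a, 11), (2, 2, a, 16), (2, 2, a, 17), (2, 2, d, 11), (2, 2, d, 16), (2, 2, d, 17), (2, 2, p, 11), (2, 2, p, 16), (2, 2, p, 17), (2, 2, r, 11), (2, 2, r, 16), (2, 2, r, 17), (22, 2, a, 11), (22, 2, a, 16), (22, 2, a, 17), (22, 2, d, 11), (22, 2, d, 16), (22, 2, d, 17), (22, 2, p, 11), (22, 2, p, 16), (22, 2, p, 17), (22, 2, r, 11), (22, 2, r, 16), (22, 2, r, 17)}
Projecting to B, A, C (18 duplicate(s) eliminated): {(2, 2, 11), (2, 2, 16), (2, 2, 17), (22, 2, 11), (22, 2, 16), (22, 2, 17)}

{(2, 2, 11), (2, 2, 16), (2, 2, 17), (22, 2, 11), (22, 2, 16), (22, 2, 17)}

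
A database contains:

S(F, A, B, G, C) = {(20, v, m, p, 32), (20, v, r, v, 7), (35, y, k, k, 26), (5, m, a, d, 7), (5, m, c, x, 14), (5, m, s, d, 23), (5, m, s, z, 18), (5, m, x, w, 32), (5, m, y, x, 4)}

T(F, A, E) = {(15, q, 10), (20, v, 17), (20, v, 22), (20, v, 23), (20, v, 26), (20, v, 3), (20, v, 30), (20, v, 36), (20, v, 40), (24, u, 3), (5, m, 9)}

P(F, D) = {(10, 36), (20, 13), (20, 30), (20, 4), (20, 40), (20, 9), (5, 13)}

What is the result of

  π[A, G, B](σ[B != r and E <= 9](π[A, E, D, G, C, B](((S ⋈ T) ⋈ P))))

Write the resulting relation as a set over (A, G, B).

{(m, d, a), (m, d, s), (m, w, x), (m, x, c), (m, x, y), (m, z, s), (v, p, m)}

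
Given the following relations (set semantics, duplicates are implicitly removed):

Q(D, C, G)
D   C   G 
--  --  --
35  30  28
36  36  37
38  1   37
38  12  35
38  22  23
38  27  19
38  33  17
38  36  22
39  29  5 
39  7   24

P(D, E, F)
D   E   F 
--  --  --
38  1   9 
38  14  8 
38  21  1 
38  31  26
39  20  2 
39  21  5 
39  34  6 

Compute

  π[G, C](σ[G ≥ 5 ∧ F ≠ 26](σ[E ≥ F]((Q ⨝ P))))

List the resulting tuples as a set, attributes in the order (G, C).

Joining Q and P on D yields {(38, 1, 37, 1, 9), (38, 1, 37, 14, 8), (38, 1, 37, 21, 1), (38, 1, 37, 31, 26), (38, 12, 35, 1, 9), (38, 12, 35, 14, 8), (38, 12, 35, 21, 1), (38, 12, 35, 31, 26), (38, 22, 23, 1, 9), (38, 22, 23, 14, 8), (38, 22, 23, 21, 1), (38, 22, 23, 31, 26), (38, 27, 19, 1, 9), (38, 27, 19, 14, 8), (38, 27, 19, 21, 1), (38, 27, 19, 31, 26), (38, 33, 17, 1, 9), (38, 33, 17, 14, 8), (38, 33, 17, 21, 1), (38, 33, 17, 31, 26), (38, 36, 22, 1, 9), (38, 36, 22, 14, 8), (38, 36, 22, 21, 1), (38, 36, 22, 31, 26), (39, 29, 5, 20, 2), (39, 29, 5, 21, 5), (39, 29, 5, 34, 6), (39, 7, 24, 20, 2), (39, 7, 24, 21, 5), (39, 7, 24, 34, 6)}.
Filtering on E ≥ F leaves {(38, 1, 37, 14, 8), (38, 1, 37, 21, 1), (38, 1, 37, 31, 26), (38, 12, 35, 14, 8), (38, 12, 35, 21, 1), (38, 12, 35, 31, 26), (38, 22, 23, 14, 8), (38, 22, 23, 21, 1), (38, 22, 23, 31, 26), (38, 27, 19, 14, 8), (38, 27, 19, 21, 1), (38, 27, 19, 31, 26), (38, 33, 17, 14, 8), (38, 33, 17, 21, 1), (38, 33, 17, 31, 26), (38, 36, 22, 14, 8), (38, 36, 22, 21, 1), (38, 36, 22, 31, 26), (39, 29, 5, 20, 2), (39, 29, 5, 21, 5), (39, 29, 5, 34, 6), (39, 7, 24, 20, 2), (39, 7, 24, 21, 5), (39, 7, 24, 34, 6)}.
Filtering on G ≥ 5 ∧ F ≠ 26 leaves {(38, 1, 37, 14, 8), (38, 1, 37, 21, 1), (38, 12, 35, 14, 8), (38, 12, 35, 21, 1), (38, 22, 23, 14, 8), (38, 22, 23, 21, 1), (38, 27, 19, 14, 8), (38, 27, 19, 21, 1), (38, 33, 17, 14, 8), (38, 33, 17, 21, 1), (38, 36, 22, 14, 8), (38, 36, 22, 21, 1), (39, 29, 5, 20, 2), (39, 29, 5, 21, 5), (39, 29, 5, 34, 6), (39, 7, 24, 20, 2), (39, 7, 24, 21, 5), (39, 7, 24, 34, 6)}.
π[G, C]: project onto (G, C) (10 duplicate(s) eliminated) → {(17, 33), (19, 27), (22, 36), (23, 22), (24, 7), (35, 12), (37, 1), (5, 29)}

{(17, 33), (19, 27), (22, 36), (23, 22), (24, 7), (35, 12), (37, 1), (5, 29)}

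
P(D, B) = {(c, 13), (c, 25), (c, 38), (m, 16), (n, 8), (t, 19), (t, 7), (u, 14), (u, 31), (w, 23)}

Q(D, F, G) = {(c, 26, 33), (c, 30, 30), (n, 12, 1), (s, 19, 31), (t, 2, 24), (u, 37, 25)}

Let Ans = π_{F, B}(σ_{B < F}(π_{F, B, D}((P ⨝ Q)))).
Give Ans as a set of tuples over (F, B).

P ⋈ Q (natural join on D): {(c, 13, 26, 33), (c, 13, 30, 30), (c, 25, 26, 33), (c, 25, 30, 30), (c, 38, 26, 33), (c, 38, 30, 30), (n, 8, 12, 1), (t, 19, 2, 24), (t, 7, 2, 24), (u, 14, 37, 25), (u, 31, 37, 25)}
π_{F, B, D} gives {(12, 8, n), (2, 19, t), (2, 7, t), (26, 13, c), (26, 25, c), (26, 38, c), (30, 13, c), (30, 25, c), (30, 38, c), (37, 14, u), (37, 31, u)}.
σ[B < F]: keep tuples satisfying B < F → {(12, 8, n), (26, 13, c), (26, 25, c), (30, 13, c), (30, 25, c), (37, 14, u), (37, 31, u)}
π_{F, B} gives {(12, 8), (26, 13), (26, 25), (30, 13), (30, 25), (37, 14), (37, 31)}.

{(12, 8), (26, 13), (26, 25), (30, 13), (30, 25), (37, 14), (37, 31)}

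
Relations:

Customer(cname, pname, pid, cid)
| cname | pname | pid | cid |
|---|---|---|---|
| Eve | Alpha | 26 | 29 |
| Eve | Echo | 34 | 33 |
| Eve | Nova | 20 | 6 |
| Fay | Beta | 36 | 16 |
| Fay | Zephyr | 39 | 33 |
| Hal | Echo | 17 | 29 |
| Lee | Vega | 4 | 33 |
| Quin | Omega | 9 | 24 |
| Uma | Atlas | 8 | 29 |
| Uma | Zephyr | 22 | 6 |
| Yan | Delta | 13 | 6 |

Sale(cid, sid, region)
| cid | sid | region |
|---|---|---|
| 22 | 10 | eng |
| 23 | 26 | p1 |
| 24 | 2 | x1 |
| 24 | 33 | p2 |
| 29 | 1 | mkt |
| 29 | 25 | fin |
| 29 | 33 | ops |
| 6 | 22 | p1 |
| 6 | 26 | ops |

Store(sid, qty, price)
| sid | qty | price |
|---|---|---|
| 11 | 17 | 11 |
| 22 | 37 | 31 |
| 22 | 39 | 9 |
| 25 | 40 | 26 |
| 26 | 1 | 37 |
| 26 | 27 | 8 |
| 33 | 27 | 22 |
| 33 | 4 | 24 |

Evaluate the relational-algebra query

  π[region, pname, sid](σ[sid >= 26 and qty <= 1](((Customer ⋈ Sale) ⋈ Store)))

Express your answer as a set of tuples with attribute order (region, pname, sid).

Customer ⋈ Sale (natural join on cid): {(Eve, Alpha, 26, 29, 1, mkt), (Eve, Alpha, 26, 29, 25, fin), (Eve, Alpha, 26, 29, 33, ops), (Eve, Nova, 20, 6, 22, p1), (Eve, Nova, 20, 6, 26, ops), (Hal, Echo, 17, 29, 1, mkt), (Hal, Echo, 17, 29, 25, fin), (Hal, Echo, 17, 29, 33, ops), (Quin, Omega, 9, 24, 2, x1), (Quin, Omega, 9, 24, 33, p2), (Uma, Atlas, 8, 29, 1, mkt), (Uma, Atlas, 8, 29, 25, fin), (Uma, Atlas, 8, 29, 33, ops), (Uma, Zephyr, 22, 6, 22, p1), (Uma, Zephyr, 22, 6, 26, ops), (Yan, Delta, 13, 6, 22, p1), (Yan, Delta, 13, 6, 26, ops)}
(Customer ⋈ Sale) ⋈ Store (natural join on sid): {(Eve, Alpha, 26, 29, 25, fin, 40, 26), (Eve, Alpha, 26, 29, 33, ops, 27, 22), (Eve, Alpha, 26, 29, 33, ops, 4, 24), (Eve, Nova, 20, 6, 22, p1, 37, 31), (Eve, Nova, 20, 6, 22, p1, 39, 9), (Eve, Nova, 20, 6, 26, ops, 1, 37), (Eve, Nova, 20, 6, 26, ops, 27, 8), (Hal, Echo, 17, 29, 25, fin, 40, 26), (Hal, Echo, 17, 29, 33, ops, 27, 22), (Hal, Echo, 17, 29, 33, ops, 4, 24), (Quin, Omega, 9, 24, 33, p2, 27, 22), (Quin, Omega, 9, 24, 33, p2, 4, 24), (Uma, Atlas, 8, 29, 25, fin, 40, 26), (Uma, Atlas, 8, 29, 33, ops, 27, 22), (Uma, Atlas, 8, 29, 33, ops, 4, 24), (Uma, Zephyr, 22, 6, 22, p1, 37, 31), (Uma, Zephyr, 22, 6, 22, p1, 39, 9), (Uma, Zephyr, 22, 6, 26, ops, 1, 37), (Uma, Zephyr, 22, 6, 26, ops, 27, 8), (Yan, Delta, 13, 6, 22, p1, 37, 31), (Yan, Delta, 13, 6, 22, p1, 39, 9), (Yan, Delta, 13, 6, 26, ops, 1, 37), (Yan, Delta, 13, 6, 26, ops, 27, 8)}
σ[sid >= 26 and qty <= 1]: keep tuples satisfying sid >= 26 and qty <= 1 → {(Eve, Nova, 20, 6, 26, ops, 1, 37), (Uma, Zephyr, 22, 6, 26, ops, 1, 37), (Yan, Delta, 13, 6, 26, ops, 1, 37)}
π[region, pname, sid]: project onto (region, pname, sid) → {(ops, Delta, 26), (ops, Nova, 26), (ops, Zephyr, 26)}

{(ops, Delta, 26), (ops, Nova, 26), (ops, Zephyr, 26)}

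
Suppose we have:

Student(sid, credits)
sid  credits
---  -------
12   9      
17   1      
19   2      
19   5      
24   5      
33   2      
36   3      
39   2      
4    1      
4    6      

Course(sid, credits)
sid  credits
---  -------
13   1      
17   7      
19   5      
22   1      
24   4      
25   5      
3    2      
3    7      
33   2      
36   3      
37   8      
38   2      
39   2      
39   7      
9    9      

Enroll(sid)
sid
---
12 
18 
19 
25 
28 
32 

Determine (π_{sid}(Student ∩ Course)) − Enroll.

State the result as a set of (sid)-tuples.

{33, 36, 39}

Taking the intersection: {(19, 5), (33, 2), (36, 3), (39, 2)}
Keep only column(s) sid: {19, 33, 36, 39}
Taking the difference: {33, 36, 39}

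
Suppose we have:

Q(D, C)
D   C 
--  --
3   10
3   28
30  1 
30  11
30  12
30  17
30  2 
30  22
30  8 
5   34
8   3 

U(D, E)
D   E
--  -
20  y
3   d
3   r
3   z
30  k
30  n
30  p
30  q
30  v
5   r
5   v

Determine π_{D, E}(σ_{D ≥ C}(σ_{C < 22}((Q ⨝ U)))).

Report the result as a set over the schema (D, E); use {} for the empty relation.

Natural join on D: {(3, 10, d), (3, 10, r), (3, 10, z), (3, 28, d), (3, 28, r), (3, 28, z), (30, 1, k), (30, 1, n), (30, 1, p), (30, 1, q), (30, 1, v), (30, 11, k), (30, 11, n), (30, 11, p), (30, 11, q), (30, 11, v), (30, 12, k), (30, 12, n), (30, 12, p), (30, 12, q), (30, 12, v), (30, 17, k), (30, 17, n), (30, 17, p), (30, 17, q), (30, 17, v), (30, 2, k), (30, 2, n), (30, 2, p), (30, 2, q), (30, 2, v), (30, 22, k), (30, 22, n), (30, 22, p), (30, 22, q), (30, 22, v), (30, 8, k), (30, 8, n), (30, 8, p), (30, 8, q), (30, 8, v), (5, 34, r), (5, 34, v)}
σ[C < 22]: keep tuples satisfying C < 22 → {(3, 10, d), (3, 10, r), (3, 10, z), (30, 1, k), (30, 1, n), (30, 1, p), (30, 1, q), (30, 1, v), (30, 11, k), (30, 11, n), (30, 11, p), (30, 11, q), (30, 11, v), (30, 12, k), (30, 12, n), (30, 12, p), (30, 12, q), (30, 12, v), (30, 17, k), (30, 17, n), (30, 17, p), (30, 17, q), (30, 17, v), (30, 2, k), (30, 2, n), (30, 2, p), (30, 2, q), (30, 2, v), (30, 8, k), (30, 8, n), (30, 8, p), (30, 8, q), (30, 8, v)}
σ[D ≥ C]: keep tuples satisfying D ≥ C → {(30, 1, k), (30, 1, n), (30, 1, p), (30, 1, q), (30, 1, v), (30, 11, k), (30, 11, n), (30, 11, p), (30, 11, q), (30, 11, v), (30, 12, k), (30, 12, n), (30, 12, p), (30, 12, q), (30, 12, v), (30, 17, k), (30, 17, n), (30, 17, p), (30, 17, q), (30, 17, v), (30, 2, k), (30, 2, n), (30, 2, p), (30, 2, q), (30, 2, v), (30, 8, k), (30, 8, n), (30, 8, p), (30, 8, q), (30, 8, v)}
Projecting to D, E (25 duplicate(s) eliminated): {(30, k), (30, n), (30, p), (30, q), (30, v)}

{(30, k), (30, n), (30, p), (30, q), (30, v)}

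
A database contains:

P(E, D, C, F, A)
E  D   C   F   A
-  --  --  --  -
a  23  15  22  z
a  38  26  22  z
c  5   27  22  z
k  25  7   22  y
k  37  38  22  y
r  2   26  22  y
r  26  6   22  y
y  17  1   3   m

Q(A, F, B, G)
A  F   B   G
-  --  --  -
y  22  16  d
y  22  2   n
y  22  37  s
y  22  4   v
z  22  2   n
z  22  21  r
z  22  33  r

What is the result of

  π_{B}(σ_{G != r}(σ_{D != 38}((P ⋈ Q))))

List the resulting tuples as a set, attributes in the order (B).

P ⋈ Q (natural join on F, A): {(a, 23, 15, 22, z, 2, n), (a, 23, 15, 22, z, 21, r), (a, 23, 15, 22, z, 33, r), (a, 38, 26, 22, z, 2, n), (a, 38, 26, 22, z, 21, r), (a, 38, 26, 22, z, 33, r), (c, 5, 27, 22, z, 2, n), (c, 5, 27, 22, z, 21, r), (c, 5, 27, 22, z, 33, r), (k, 25, 7, 22, y, 16, d), (k, 25, 7, 22, y, 2, n), (k, 25, 7, 22, y, 37, s), (k, 25, 7, 22, y, 4, v), (k, 37, 38, 22, y, 16, d), (k, 37, 38, 22, y, 2, n), (k, 37, 38, 22, y, 37, s), (k, 37, 38, 22, y, 4, v), (r, 2, 26, 22, y, 16, d), (r, 2, 26, 22, y, 2, n), (r, 2, 26, 22, y, 37, s), (r, 2, 26, 22, y, 4, v), (r, 26, 6, 22, y, 16, d), (r, 26, 6, 22, y, 2, n), (r, 26, 6, 22, y, 37, s), (r, 26, 6, 22, y, 4, v)}
Apply σ_{D != 38}; surviving tuples: {(a, 23, 15, 22, z, 2, n), (a, 23, 15, 22, z, 21, r), (a, 23, 15, 22, z, 33, r), (c, 5, 27, 22, z, 2, n), (c, 5, 27, 22, z, 21, r), (c, 5, 27, 22, z, 33, r), (k, 25, 7, 22, y, 16, d), (k, 25, 7, 22, y, 2, n), (k, 25, 7, 22, y, 37, s), (k, 25, 7, 22, y, 4, v), (k, 37, 38, 22, y, 16, d), (k, 37, 38, 22, y, 2, n), (k, 37, 38, 22, y, 37, s), (k, 37, 38, 22, y, 4, v), (r, 2, 26, 22, y, 16, d), (r, 2, 26, 22, y, 2, n), (r, 2, 26, 22, y, 37, s), (r, 2, 26, 22, y, 4, v), (r, 26, 6, 22, y, 16, d), (r, 26, 6, 22, y, 2, n), (r, 26, 6, 22, y, 37, s), (r, 26, 6, 22, y, 4, v)}
Apply σ_{G != r}; surviving tuples: {(a, 23, 15, 22, z, 2, n), (c, 5, 27, 22, z, 2, n), (k, 25, 7, 22, y, 16, d), (k, 25, 7, 22, y, 2, n), (k, 25, 7, 22, y, 37, s), (k, 25, 7, 22, y, 4, v), (k, 37, 38, 22, y, 16, d), (k, 37, 38, 22, y, 2, n), (k, 37, 38, 22, y, 37, s), (k, 37, 38, 22, y, 4, v), (r, 2, 26, 22, y, 16, d), (r, 2, 26, 22, y, 2, n), (r, 2, 26, 22, y, 37, s), (r, 2, 26, 22, y, 4, v), (r, 26, 6, 22, y, 16, d), (r, 26, 6, 22, y, 2, n), (r, 26, 6, 22, y, 37, s), (r, 26, 6, 22, y, 4, v)}
Projecting to B (14 duplicate(s) eliminated): {16, 2, 37, 4}

{16, 2, 37, 4}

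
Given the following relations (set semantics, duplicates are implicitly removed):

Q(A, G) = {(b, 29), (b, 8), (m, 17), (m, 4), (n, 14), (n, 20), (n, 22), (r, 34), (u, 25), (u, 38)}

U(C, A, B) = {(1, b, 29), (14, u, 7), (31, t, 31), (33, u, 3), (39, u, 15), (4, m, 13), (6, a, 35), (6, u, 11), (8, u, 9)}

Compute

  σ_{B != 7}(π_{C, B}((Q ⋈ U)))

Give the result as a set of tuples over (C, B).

Q ⋈ U (natural join on A): {(b, 29, 1, 29), (b, 8, 1, 29), (m, 17, 4, 13), (m, 4, 4, 13), (u, 25, 14, 7), (u, 25, 33, 3), (u, 25, 39, 15), (u, 25, 6, 11), (u, 25, 8, 9), (u, 38, 14, 7), (u, 38, 33, 3), (u, 38, 39, 15), (u, 38, 6, 11), (u, 38, 8, 9)}
Projecting to C, B (7 duplicate(s) eliminated): {(1, 29), (14, 7), (33, 3), (39, 15), (4, 13), (6, 11), (8, 9)}
Selection B != 7: {(1, 29), (33, 3), (39, 15), (4, 13), (6, 11), (8, 9)}

{(1, 29), (33, 3), (39, 15), (4, 13), (6, 11), (8, 9)}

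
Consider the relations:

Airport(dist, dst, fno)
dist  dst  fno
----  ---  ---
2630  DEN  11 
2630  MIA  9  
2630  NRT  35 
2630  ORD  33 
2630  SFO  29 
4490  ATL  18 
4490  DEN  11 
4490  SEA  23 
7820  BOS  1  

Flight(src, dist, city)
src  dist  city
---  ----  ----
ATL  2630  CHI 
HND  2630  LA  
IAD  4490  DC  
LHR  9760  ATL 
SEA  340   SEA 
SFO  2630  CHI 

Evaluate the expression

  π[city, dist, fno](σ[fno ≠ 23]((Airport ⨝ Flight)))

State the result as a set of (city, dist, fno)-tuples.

Natural join on dist: {(2630, DEN, 11, ATL, CHI), (2630, DEN, 11, HND, LA), (2630, DEN, 11, SFO, CHI), (2630, MIA, 9, ATL, CHI), (2630, MIA, 9, HND, LA), (2630, MIA, 9, SFO, CHI), (2630, NRT, 35, ATL, CHI), (2630, NRT, 35, HND, LA), (2630, NRT, 35, SFO, CHI), (2630, ORD, 33, ATL, CHI), (2630, ORD, 33, HND, LA), (2630, ORD, 33, SFO, CHI), (2630, SFO, 29, ATL, CHI), (2630, SFO, 29, HND, LA), (2630, SFO, 29, SFO, CHI), (4490, ATL, 18, IAD, DC), (4490, DEN, 11, IAD, DC), (4490, SEA, 23, IAD, DC)}
Apply σ_{fno ≠ 23}; surviving tuples: {(2630, DEN, 11, ATL, CHI), (2630, DEN, 11, HND, LA), (2630, DEN, 11, SFO, CHI), (2630, MIA, 9, ATL, CHI), (2630, MIA, 9, HND, LA), (2630, MIA, 9, SFO, CHI), (2630, NRT, 35, ATL, CHI), (2630, NRT, 35, HND, LA), (2630, NRT, 35, SFO, CHI), (2630, ORD, 33, ATL, CHI), (2630, ORD, 33, HND, LA), (2630, ORD, 33, SFO, CHI), (2630, SFO, 29, ATL, CHI), (2630, SFO, 29, HND, LA), (2630, SFO, 29, SFO, CHI), (4490, ATL, 18, IAD, DC), (4490, DEN, 11, IAD, DC)}
π[city, dist, fno]: project onto (city, dist, fno) (5 duplicate(s) eliminated) → {(CHI, 2630, 11), (CHI, 2630, 29), (CHI, 2630, 33), (CHI, 2630, 35), (CHI, 2630, 9), (DC, 4490, 11), (DC, 4490, 18), (LA, 2630, 11), (LA, 2630, 29), (LA, 2630, 33), (LA, 2630, 35), (LA, 2630, 9)}

{(CHI, 2630, 11), (CHI, 2630, 29), (CHI, 2630, 33), (CHI, 2630, 35), (CHI, 2630, 9), (DC, 4490, 11), (DC, 4490, 18), (LA, 2630, 11), (LA, 2630, 29), (LA, 2630, 33), (LA, 2630, 35), (LA, 2630, 9)}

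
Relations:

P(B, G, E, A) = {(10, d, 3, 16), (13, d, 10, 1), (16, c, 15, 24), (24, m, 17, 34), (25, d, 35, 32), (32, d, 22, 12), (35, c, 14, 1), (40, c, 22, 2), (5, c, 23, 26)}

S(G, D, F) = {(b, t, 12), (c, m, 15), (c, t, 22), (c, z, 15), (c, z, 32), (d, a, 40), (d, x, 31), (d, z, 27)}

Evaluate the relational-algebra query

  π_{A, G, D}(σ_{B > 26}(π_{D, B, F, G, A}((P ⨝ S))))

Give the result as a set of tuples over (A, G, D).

Natural join on G: {(10, d, 3, 16, a, 40), (10, d, 3, 16, x, 31), (10, d, 3, 16, z, 27), (13, d, 10, 1, a, 40), (13, d, 10, 1, x, 31), (13, d, 10, 1, z, 27), (16, c, 15, 24, m, 15), (16, c, 15, 24, t, 22), (16, c, 15, 24, z, 15), (16, c, 15, 24, z, 32), (25, d, 35, 32, a, 40), (25, d, 35, 32, x, 31), (25, d, 35, 32, z, 27), (32, d, 22, 12, a, 40), (32, d, 22, 12, x, 31), (32, d, 22, 12, z, 27), (35, c, 14, 1, m, 15), (35, c, 14, 1, t, 22), (35, c, 14, 1, z, 15), (35, c, 14, 1, z, 32), (40, c, 22, 2, m, 15), (40, c, 22, 2, t, 22), (40, c, 22, 2, z, 15), (40, c, 22, 2, z, 32), (5, c, 23, 26, m, 15), (5, c, 23, 26, t, 22), (5, c, 23, 26, z, 15), (5, c, 23, 26, z, 32)}
π[D, B, F, G, A]: project onto (D, B, F, G, A) → {(a, 10, 40, d, 16), (a, 13, 40, d, 1), (a, 25, 40, d, 32), (a, 32, 40, d, 12), (m, 16, 15, c, 24), (m, 35, 15, c, 1), (m, 40, 15, c, 2), (m, 5, 15, c, 26), (t, 16, 22, c, 24), (t, 35, 22, c, 1), (t, 40, 22, c, 2), (t, 5, 22, c, 26), (x, 10, 31, d, 16), (x, 13, 31, d, 1), (x, 25, 31, d, 32), (x, 32, 31, d, 12), (z, 10, 27, d, 16), (z, 13, 27, d, 1), (z, 16, 15, c, 24), (z, 16, 32, c, 24), (z, 25, 27, d, 32), (z, 32, 27, d, 12), (z, 35, 15, c, 1), (z, 35, 32, c, 1), (z, 40, 15, c, 2), (z, 40, 32, c, 2), (z, 5, 15, c, 26), (z, 5, 32, c, 26)}
Filtering on B > 26 leaves {(a, 32, 40, d, 12), (m, 35, 15, c, 1), (m, 40, 15, c, 2), (t, 35, 22, c, 1), (t, 40, 22, c, 2), (x, 32, 31, d, 12), (z, 32, 27, d, 12), (z, 35, 15, c, 1), (z, 35, 32, c, 1), (z, 40, 15, c, 2), (z, 40, 32, c, 2)}.
π[A, G, D]: project onto (A, G, D) (2 duplicate(s) eliminated) → {(1, c, m), (1, c, t), (1, c, z), (12, d, a), (12, d, x), (12, d, z), (2, c, m), (2, c, t), (2, c, z)}

{(1, c, m), (1, c, t), (1, c, z), (12, d, a), (12, d, x), (12, d, z), (2, c, m), (2, c, t), (2, c, z)}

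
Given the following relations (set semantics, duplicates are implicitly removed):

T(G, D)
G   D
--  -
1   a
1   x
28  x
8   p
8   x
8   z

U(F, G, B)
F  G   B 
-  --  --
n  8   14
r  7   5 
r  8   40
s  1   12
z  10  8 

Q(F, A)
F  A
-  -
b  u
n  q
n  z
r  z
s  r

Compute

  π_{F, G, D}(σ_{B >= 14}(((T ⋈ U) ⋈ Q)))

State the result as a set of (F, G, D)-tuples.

Joining T and U on G yields {(1, a, s, 12), (1, x, s, 12), (8, p, n, 14), (8, p, r, 40), (8, x, n, 14), (8, x, r, 40), (8, z, n, 14), (8, z, r, 40)}.
Joining (T ⋈ U) and Q on F yields {(1, a, s, 12, r), (1, x, s, 12, r), (8, p, n, 14, q), (8, p, n, 14, z), (8, p, r, 40, z), (8, x, n, 14, q), (8, x, n, 14, z), (8, x, r, 40, z), (8, z, n, 14, q), (8, z, n, 14, z), (8, z, r, 40, z)}.
Apply σ_{B >= 14}; surviving tuples: {(8, p, n, 14, q), (8, p, n, 14, z), (8, p, r, 40, z), (8, x, n, 14, q), (8, x, n, 14, z), (8, x, r, 40, z), (8, z, n, 14, q), (8, z, n, 14, z), (8, z, r, 40, z)}
π_{F, G, D} gives {(n, 8, p), (n, 8, x), (n, 8, z), (r, 8, p), (r, 8, x), (r, 8, z)} (3 duplicate(s) eliminated).

{(n, 8, p), (n, 8, x), (n, 8, z), (r, 8, p), (r, 8, x), (r, 8, z)}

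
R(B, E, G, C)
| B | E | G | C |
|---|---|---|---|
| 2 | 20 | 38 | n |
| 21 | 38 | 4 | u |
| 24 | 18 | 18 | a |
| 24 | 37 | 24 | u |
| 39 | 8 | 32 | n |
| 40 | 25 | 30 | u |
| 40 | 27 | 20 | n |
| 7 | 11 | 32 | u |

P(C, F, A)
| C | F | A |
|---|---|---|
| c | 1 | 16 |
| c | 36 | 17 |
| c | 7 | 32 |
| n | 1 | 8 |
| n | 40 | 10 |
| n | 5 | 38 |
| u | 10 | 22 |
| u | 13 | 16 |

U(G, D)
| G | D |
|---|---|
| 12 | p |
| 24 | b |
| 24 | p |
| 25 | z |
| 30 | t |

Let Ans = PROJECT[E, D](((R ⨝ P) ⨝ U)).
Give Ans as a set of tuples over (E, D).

{(25, t), (37, b), (37, p)}

Joining R and P on C yields {(2, 20, 38, n, 1, 8), (2, 20, 38, n, 40, 10), (2, 20, 38, n, 5, 38), (21, 38, 4, u, 10, 22), (21, 38, 4, u, 13, 16), (24, 37, 24, u, 10, 22), (24, 37, 24, u, 13, 16), (39, 8, 32, n, 1, 8), (39, 8, 32, n, 40, 10), (39, 8, 32, n, 5, 38), (40, 25, 30, u, 10, 22), (40, 25, 30, u, 13, 16), (40, 27, 20, n, 1, 8), (40, 27, 20, n, 40, 10), (40, 27, 20, n, 5, 38), (7, 11, 32, u, 10, 22), (7, 11, 32, u, 13, 16)}.
Joining (R ⨝ P) and U on G yields {(24, 37, 24, u, 10, 22, b), (24, 37, 24, u, 10, 22, p), (24, 37, 24, u, 13, 16, b), (24, 37, 24, u, 13, 16, p), (40, 25, 30, u, 10, 22, t), (40, 25, 30, u, 13, 16, t)}.
π_{E, D} gives {(25, t), (37, b), (37, p)} (3 duplicate(s) eliminated).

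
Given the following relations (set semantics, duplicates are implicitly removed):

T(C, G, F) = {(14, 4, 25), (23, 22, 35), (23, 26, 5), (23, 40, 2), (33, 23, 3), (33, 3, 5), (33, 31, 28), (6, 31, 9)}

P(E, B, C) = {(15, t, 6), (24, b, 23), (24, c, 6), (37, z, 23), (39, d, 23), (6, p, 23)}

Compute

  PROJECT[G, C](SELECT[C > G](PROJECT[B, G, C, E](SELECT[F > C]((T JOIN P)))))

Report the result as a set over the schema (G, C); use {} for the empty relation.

{(22, 23)}

T ⋈ P (natural join on C): {(23, 22, 35, 24, b), (23, 22, 35, 37, z), (23, 22, 35, 39, d), (23, 22, 35, 6, p), (23, 26, 5, 24, b), (23, 26, 5, 37, z), (23, 26, 5, 39, d), (23, 26, 5, 6, p), (23, 40, 2, 24, b), (23, 40, 2, 37, z), (23, 40, 2, 39, d), (23, 40, 2, 6, p), (6, 31, 9, 15, t), (6, 31, 9, 24, c)}
Apply σ_{F > C}; surviving tuples: {(23, 22, 35, 24, b), (23, 22, 35, 37, z), (23, 22, 35, 39, d), (23, 22, 35, 6, p), (6, 31, 9, 15, t), (6, 31, 9, 24, c)}
π_{B, G, C, E} gives {(b, 22, 23, 24), (c, 31, 6, 24), (d, 22, 23, 39), (p, 22, 23, 6), (t, 31, 6, 15), (z, 22, 23, 37)}.
Apply σ_{C > G}; surviving tuples: {(b, 22, 23, 24), (d, 22, 23, 39), (p, 22, 23, 6), (z, 22, 23, 37)}
π_{G, C} gives {(22, 23)} (3 duplicate(s) eliminated).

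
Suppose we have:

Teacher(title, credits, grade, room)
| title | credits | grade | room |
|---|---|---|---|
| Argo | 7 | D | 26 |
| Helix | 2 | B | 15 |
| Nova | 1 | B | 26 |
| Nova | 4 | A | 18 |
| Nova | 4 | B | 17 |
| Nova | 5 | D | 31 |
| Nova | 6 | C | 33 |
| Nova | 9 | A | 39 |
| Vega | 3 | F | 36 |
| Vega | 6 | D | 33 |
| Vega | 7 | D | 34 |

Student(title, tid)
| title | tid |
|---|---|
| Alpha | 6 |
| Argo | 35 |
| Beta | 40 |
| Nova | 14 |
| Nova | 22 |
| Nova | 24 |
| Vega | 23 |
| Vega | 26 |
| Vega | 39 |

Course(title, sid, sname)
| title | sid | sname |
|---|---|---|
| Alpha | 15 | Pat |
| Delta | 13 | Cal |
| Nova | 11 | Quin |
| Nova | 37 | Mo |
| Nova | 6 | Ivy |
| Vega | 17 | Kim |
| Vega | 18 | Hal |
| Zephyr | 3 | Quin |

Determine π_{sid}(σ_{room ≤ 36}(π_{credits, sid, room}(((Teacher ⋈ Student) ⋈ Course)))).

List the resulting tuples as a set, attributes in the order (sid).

{11, 17, 18, 37, 6}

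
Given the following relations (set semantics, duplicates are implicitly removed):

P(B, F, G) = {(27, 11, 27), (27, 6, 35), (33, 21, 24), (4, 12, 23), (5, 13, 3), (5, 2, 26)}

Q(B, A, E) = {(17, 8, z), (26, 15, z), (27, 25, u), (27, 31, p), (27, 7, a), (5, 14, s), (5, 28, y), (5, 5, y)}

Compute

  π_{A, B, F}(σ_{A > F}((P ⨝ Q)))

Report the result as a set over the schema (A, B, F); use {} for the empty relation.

{(14, 5, 13), (14, 5, 2), (25, 27, 11), (25, 27, 6), (28, 5, 13), (28, 5, 2), (31, 27, 11), (31, 27, 6), (5, 5, 2), (7, 27, 6)}

Joining P and Q on B yields {(27, 11, 27, 25, u), (27, 11, 27, 31, p), (27, 11, 27, 7, a), (27, 6, 35, 25, u), (27, 6, 35, 31, p), (27, 6, 35, 7, a), (5, 13, 3, 14, s), (5, 13, 3, 28, y), (5, 13, 3, 5, y), (5, 2, 26, 14, s), (5, 2, 26, 28, y), (5, 2, 26, 5, y)}.
Selection A > F: {(27, 11, 27, 25, u), (27, 11, 27, 31, p), (27, 6, 35, 25, u), (27, 6, 35, 31, p), (27, 6, 35, 7, a), (5, 13, 3, 14, s), (5, 13, 3, 28, y), (5, 2, 26, 14, s), (5, 2, 26, 28, y), (5, 2, 26, 5, y)}
Keep only column(s) A, B, F: {(14, 5, 13), (14, 5, 2), (25, 27, 11), (25, 27, 6), (28, 5, 13), (28, 5, 2), (31, 27, 11), (31, 27, 6), (5, 5, 2), (7, 27, 6)}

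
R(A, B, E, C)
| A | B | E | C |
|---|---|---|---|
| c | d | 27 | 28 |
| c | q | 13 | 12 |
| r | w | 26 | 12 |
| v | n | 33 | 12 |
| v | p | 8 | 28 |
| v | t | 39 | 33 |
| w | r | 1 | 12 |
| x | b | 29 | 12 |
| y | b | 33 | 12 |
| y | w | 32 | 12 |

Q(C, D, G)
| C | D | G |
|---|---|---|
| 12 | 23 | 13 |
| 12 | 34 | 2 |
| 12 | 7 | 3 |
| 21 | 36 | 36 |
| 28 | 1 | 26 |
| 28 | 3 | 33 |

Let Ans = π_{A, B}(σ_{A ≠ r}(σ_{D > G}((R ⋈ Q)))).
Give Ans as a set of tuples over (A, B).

Joining R and Q on C yields {(c, d, 27, 28, 1, 26), (c, d, 27, 28, 3, 33), (c, q, 13, 12, 23, 13), (c, q, 13, 12, 34, 2), (c, q, 13, 12, 7, 3), (r, w, 26, 12, 23, 13), (r, w, 26, 12, 34, 2), (r, w, 26, 12, 7, 3), (v, n, 33, 12, 23, 13), (v, n, 33, 12, 34, 2), (v, n, 33, 12, 7, 3), (v, p, 8, 28, 1, 26), (v, p, 8, 28, 3, 33), (w, r, 1, 12, 23, 13), (w, r, 1, 12, 34, 2), (w, r, 1, 12, 7, 3), (x, b, 29, 12, 23, 13), (x, b, 29, 12, 34, 2), (x, b, 29, 12, 7, 3), (y, b, 33, 12, 23, 13), (y, b, 33, 12, 34, 2), (y, b, 33, 12, 7, 3), (y, w, 32, 12, 23, 13), (y, w, 32, 12, 34, 2), (y, w, 32, 12, 7, 3)}.
Filtering on D > G leaves {(c, q, 13, 12, 23, 13), (c, q, 13, 12, 34, 2), (c, q, 13, 12, 7, 3), (r, w, 26, 12, 23, 13), (r, w, 26, 12, 34, 2), (r, w, 26, 12, 7, 3), (v, n, 33, 12, 23, 13), (v, n, 33, 12, 34, 2), (v, n, 33, 12, 7, 3), (w, r, 1, 12, 23, 13), (w, r, 1, 12, 34, 2), (w, r, 1, 12, 7, 3), (x, b, 29, 12, 23, 13), (x, b, 29, 12, 34, 2), (x, b, 29, 12, 7, 3), (y, b, 33, 12, 23, 13), (y, b, 33, 12, 34, 2), (y, b, 33, 12, 7, 3), (y, w, 32, 12, 23, 13), (y, w, 32, 12, 34, 2), (y, w, 32, 12, 7, 3)}.
Filtering on A ≠ r leaves {(c, q, 13, 12, 23, 13), (c, q, 13, 12, 34, 2), (c, q, 13, 12, 7, 3), (v, n, 33, 12, 23, 13), (v, n, 33, 12, 34, 2), (v, n, 33, 12, 7, 3), (w, r, 1, 12, 23, 13), (w, r, 1, 12, 34, 2), (w, r, 1, 12, 7, 3), (x, b, 29, 12, 23, 13), (x, b, 29, 12, 34, 2), (x, b, 29, 12, 7, 3), (y, b, 33, 12, 23, 13), (y, b, 33, 12, 34, 2), (y, b, 33, 12, 7, 3), (y, w, 32, 12, 23, 13), (y, w, 32, 12, 34, 2), (y, w, 32, 12, 7, 3)}.
π_{A, B} gives {(c, q), (v, n), (w, r), (x, b), (y, b), (y, w)} (12 duplicate(s) eliminated).

{(c, q), (v, n), (w, r), (x, b), (y, b), (y, w)}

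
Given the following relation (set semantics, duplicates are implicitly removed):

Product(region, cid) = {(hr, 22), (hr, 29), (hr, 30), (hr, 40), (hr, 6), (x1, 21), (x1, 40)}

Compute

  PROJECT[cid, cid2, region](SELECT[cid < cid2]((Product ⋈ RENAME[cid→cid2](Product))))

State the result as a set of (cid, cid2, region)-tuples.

ρ[cid→cid2]: schema becomes (region, cid2); tuples unchanged.
Product ⋈ RENAME[cid→cid2](Product) (natural join on region): {(hr, 22, 22), (hr, 22, 29), (hr, 22, 30), (hr, 22, 40), (hr, 22, 6), (hr, 29, 22), (hr, 29, 29), (hr, 29, 30), (hr, 29, 40), (hr, 29, 6), (hr, 30, 22), (hr, 30, 29), (hr, 30, 30), (hr, 30, 40), (hr, 30, 6), (hr, 40, 22), (hr, 40, 29), (hr, 40, 30), (hr, 40, 40), (hr, 40, 6), (hr, 6, 22), (hr, 6, 29), (hr, 6, 30), (hr, 6, 40), (hr, 6, 6), (x1, 21, 21), (x1, 21, 40), (x1, 40, 21), (x1, 40, 40)}
Apply σ_{cid < cid2}; surviving tuples: {(hr, 22, 29), (hr, 22, 30), (hr, 22, 40), (hr, 29, 30), (hr, 29, 40), (hr, 30, 40), (hr, 6, 22), (hr, 6, 29), (hr, 6, 30), (hr, 6, 40), (x1, 21, 40)}
Projecting to cid, cid2, region: {(21, 40, x1), (22, 29, hr), (22, 30, hr), (22, 40, hr), (29, 30, hr), (29, 40, hr), (30, 40, hr), (6, 22, hr), (6, 29, hr), (6, 30, hr), (6, 40, hr)}

{(21, 40, x1), (22, 29, hr), (22, 30, hr), (22, 40, hr), (29, 30, hr), (29, 40, hr), (30, 40, hr), (6, 22, hr), (6, 29, hr), (6, 30, hr), (6, 40, hr)}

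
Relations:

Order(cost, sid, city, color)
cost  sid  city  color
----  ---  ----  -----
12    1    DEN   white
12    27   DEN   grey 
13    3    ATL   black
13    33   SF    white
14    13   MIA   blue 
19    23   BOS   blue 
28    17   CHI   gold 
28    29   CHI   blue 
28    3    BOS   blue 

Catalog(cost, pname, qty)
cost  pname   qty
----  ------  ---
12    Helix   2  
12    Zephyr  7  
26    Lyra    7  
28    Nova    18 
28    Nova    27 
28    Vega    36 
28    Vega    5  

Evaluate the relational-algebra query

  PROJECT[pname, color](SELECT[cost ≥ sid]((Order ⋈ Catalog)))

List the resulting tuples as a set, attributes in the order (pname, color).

{(Helix, white), (Nova, blue), (Nova, gold), (Vega, blue), (Vega, gold), (Zephyr, white)}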